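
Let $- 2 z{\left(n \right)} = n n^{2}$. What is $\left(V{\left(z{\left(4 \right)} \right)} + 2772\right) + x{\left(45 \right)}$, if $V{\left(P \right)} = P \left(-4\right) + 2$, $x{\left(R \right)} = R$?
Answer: $2947$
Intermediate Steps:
$z{\left(n \right)} = - \frac{n^{3}}{2}$ ($z{\left(n \right)} = - \frac{n n^{2}}{2} = - \frac{n^{3}}{2}$)
$V{\left(P \right)} = 2 - 4 P$ ($V{\left(P \right)} = - 4 P + 2 = 2 - 4 P$)
$\left(V{\left(z{\left(4 \right)} \right)} + 2772\right) + x{\left(45 \right)} = \left(\left(2 - 4 \left(- \frac{4^{3}}{2}\right)\right) + 2772\right) + 45 = \left(\left(2 - 4 \left(\left(- \frac{1}{2}\right) 64\right)\right) + 2772\right) + 45 = \left(\left(2 - -128\right) + 2772\right) + 45 = \left(\left(2 + 128\right) + 2772\right) + 45 = \left(130 + 2772\right) + 45 = 2902 + 45 = 2947$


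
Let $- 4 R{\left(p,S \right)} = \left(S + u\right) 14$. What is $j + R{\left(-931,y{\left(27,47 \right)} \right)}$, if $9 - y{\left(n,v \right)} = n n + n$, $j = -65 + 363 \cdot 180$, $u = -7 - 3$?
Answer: $\frac{135849}{2} \approx 67925.0$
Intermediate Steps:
$u = -10$ ($u = -7 - 3 = -10$)
$j = 65275$ ($j = -65 + 65340 = 65275$)
$y{\left(n,v \right)} = 9 - n - n^{2}$ ($y{\left(n,v \right)} = 9 - \left(n n + n\right) = 9 - \left(n^{2} + n\right) = 9 - \left(n + n^{2}\right) = 9 - n - n^{2}$)
$R{\left(p,S \right)} = 35 - \frac{7 S}{2}$ ($R{\left(p,S \right)} = - \frac{\left(S - 10\right) 14}{4} = - \frac{\left(-10 + S\right) 14}{4} = - \frac{-140 + 14 S}{4} = 35 - \frac{7 S}{2}$)
$j + R{\left(-931,y{\left(27,47 \right)} \right)} = 65275 - \left(-35 + \frac{7 \left(9 - 27 - 27^{2}\right)}{2}\right) = 65275 - \left(-35 + \frac{7 \left(9 - 27 - 729\right)}{2}\right) = 65275 + \left(35 - - \frac{5229}{2}\right) = 65275 + \left(35 + \frac{5229}{2}\right) = 65275 + \frac{5299}{2} = \frac{135849}{2}$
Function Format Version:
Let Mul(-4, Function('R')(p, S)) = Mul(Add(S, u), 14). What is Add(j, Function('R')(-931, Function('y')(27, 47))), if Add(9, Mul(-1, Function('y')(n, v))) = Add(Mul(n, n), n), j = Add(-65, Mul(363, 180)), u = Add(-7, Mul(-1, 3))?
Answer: Rational(135849, 2) ≈ 67925.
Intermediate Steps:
u = -10 (u = Add(-7, -3) = -10)
j = 65275 (j = Add(-65, 65340) = 65275)
Function('y')(n, v) = Add(9, Mul(-1, n), Mul(-1, Pow(n, 2))) (Function('y')(n, v) = Add(9, Mul(-1, Add(Mul(n, n), n))) = Add(9, Mul(-1, Add(Pow(n, 2), n))) = Add(9, Mul(-1, Add(n, Pow(n, 2)))) = Add(9, Add(Mul(-1, n), Mul(-1, Pow(n, 2)))) = Add(9, Mul(-1, n), Mul(-1, Pow(n, 2))))
Function('R')(p, S) = Add(35, Mul(Rational(-7, 2), S)) (Function('R')(p, S) = Mul(Rational(-1, 4), Mul(Add(S, -10), 14)) = Mul(Rational(-1, 4), Mul(Add(-10, S), 14)) = Mul(Rational(-1, 4), Add(-140, Mul(14, S))) = Add(35, Mul(Rational(-7, 2), S)))
Add(j, Function('R')(-931, Function('y')(27, 47))) = Add(65275, Add(35, Mul(Rational(-7, 2), Add(9, Mul(-1, 27), Mul(-1, Pow(27, 2)))))) = Add(65275, Add(35, Mul(Rational(-7, 2), Add(9, -27, Mul(-1, 729))))) = Add(65275, Add(35, Mul(Rational(-7, 2), Add(9, -27, -729)))) = Add(65275, Add(35, Mul(Rational(-7, 2), -747))) = Add(65275, Add(35, Rational(5229, 2))) = Add(65275, Rational(5299, 2)) = Rational(135849, 2)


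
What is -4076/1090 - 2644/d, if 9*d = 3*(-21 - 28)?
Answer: 4223078/26705 ≈ 158.14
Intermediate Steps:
d = -49/3 (d = (3*(-21 - 28))/9 = (3*(-49))/9 = (⅑)*(-147) = -49/3 ≈ -16.333)
-4076/1090 - 2644/d = -4076/1090 - 2644/(-49/3) = -4076*1/1090 - 2644*(-3/49) = -2038/545 + 7932/49 = 4223078/26705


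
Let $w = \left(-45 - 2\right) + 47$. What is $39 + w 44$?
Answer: $39$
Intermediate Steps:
$w = 0$ ($w = -47 + 47 = 0$)
$39 + w 44 = 39 + 0 \cdot 44 = 39 + 0 = 39$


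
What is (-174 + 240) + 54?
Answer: 120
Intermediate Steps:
(-174 + 240) + 54 = 66 + 54 = 120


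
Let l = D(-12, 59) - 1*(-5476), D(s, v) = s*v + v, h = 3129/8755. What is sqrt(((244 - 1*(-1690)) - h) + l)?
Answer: sqrt(518203424630)/8755 ≈ 82.223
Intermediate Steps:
h = 3129/8755 (h = 3129*(1/8755) = 3129/8755 ≈ 0.35740)
D(s, v) = v + s*v
l = 4827 (l = 59*(1 - 12) - 1*(-5476) = 59*(-11) + 5476 = -649 + 5476 = 4827)
sqrt(((244 - 1*(-1690)) - h) + l) = sqrt(((244 - 1*(-1690)) - 1*3129/8755) + 4827) = sqrt(((244 + 1690) - 3129/8755) + 4827) = sqrt((1934 - 3129/8755) + 4827) = sqrt(16929041/8755 + 4827) = sqrt(59189426/8755) = sqrt(518203424630)/8755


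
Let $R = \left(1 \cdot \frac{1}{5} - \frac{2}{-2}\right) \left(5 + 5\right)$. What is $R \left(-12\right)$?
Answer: $-144$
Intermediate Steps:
$R = 12$ ($R = \left(1 \cdot \frac{1}{5} - -1\right) 10 = \left(\frac{1}{5} + 1\right) 10 = \frac{6}{5} \cdot 10 = 12$)
$R \left(-12\right) = 12 \left(-12\right) = -144$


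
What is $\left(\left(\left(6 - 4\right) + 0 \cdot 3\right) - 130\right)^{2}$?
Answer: $16384$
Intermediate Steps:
$\left(\left(\left(6 - 4\right) + 0 \cdot 3\right) - 130\right)^{2} = \left(\left(2 + 0\right) - 130\right)^{2} = \left(2 - 130\right)^{2} = \left(-128\right)^{2} = 16384$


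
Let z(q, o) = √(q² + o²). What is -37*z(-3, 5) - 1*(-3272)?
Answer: 3272 - 37*√34 ≈ 3056.3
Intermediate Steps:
z(q, o) = √(o² + q²)
-37*z(-3, 5) - 1*(-3272) = -37*√(5² + (-3)²) - 1*(-3272) = -37*√(25 + 9) + 3272 = -37*√34 + 3272 = 3272 - 37*√34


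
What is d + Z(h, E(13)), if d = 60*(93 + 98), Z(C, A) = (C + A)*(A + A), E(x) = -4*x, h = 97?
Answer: 6780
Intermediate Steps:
Z(C, A) = 2*A*(A + C) (Z(C, A) = (A + C)*(2*A) = 2*A*(A + C))
d = 11460 (d = 60*191 = 11460)
d + Z(h, E(13)) = 11460 + 2*(-4*13)*(-4*13 + 97) = 11460 + 2*(-52)*(-52 + 97) = 11460 + 2*(-52)*45 = 11460 - 4680 = 6780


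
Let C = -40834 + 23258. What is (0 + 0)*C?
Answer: 0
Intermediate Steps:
C = -17576
(0 + 0)*C = (0 + 0)*(-17576) = 0*(-17576) = 0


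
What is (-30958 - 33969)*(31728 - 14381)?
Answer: -1126288669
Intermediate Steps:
(-30958 - 33969)*(31728 - 14381) = -64927*17347 = -1126288669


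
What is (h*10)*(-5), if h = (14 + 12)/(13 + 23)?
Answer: -325/9 ≈ -36.111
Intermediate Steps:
h = 13/18 (h = 26/36 = 26*(1/36) = 13/18 ≈ 0.72222)
(h*10)*(-5) = ((13/18)*10)*(-5) = (65/9)*(-5) = -325/9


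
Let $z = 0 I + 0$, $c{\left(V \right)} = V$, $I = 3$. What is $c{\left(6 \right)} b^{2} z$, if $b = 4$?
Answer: $0$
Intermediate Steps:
$z = 0$ ($z = 0 \cdot 3 + 0 = 0 + 0 = 0$)
$c{\left(6 \right)} b^{2} z = 6 \cdot 4^{2} \cdot 0 = 6 \cdot 16 \cdot 0 = 96 \cdot 0 = 0$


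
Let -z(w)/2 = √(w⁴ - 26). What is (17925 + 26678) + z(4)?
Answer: 44603 - 2*√230 ≈ 44573.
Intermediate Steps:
z(w) = -2*√(-26 + w⁴) (z(w) = -2*√(w⁴ - 26) = -2*√(-26 + w⁴))
(17925 + 26678) + z(4) = (17925 + 26678) - 2*√(-26 + 4⁴) = 44603 - 2*√(-26 + 256) = 44603 - 2*√230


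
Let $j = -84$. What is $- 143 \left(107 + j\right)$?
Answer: $-3289$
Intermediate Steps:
$- 143 \left(107 + j\right) = - 143 \left(107 - 84\right) = \left(-143\right) 23 = -3289$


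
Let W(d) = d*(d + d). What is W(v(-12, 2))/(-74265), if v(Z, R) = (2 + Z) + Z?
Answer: -968/74265 ≈ -0.013034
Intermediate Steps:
v(Z, R) = 2 + 2*Z
W(d) = 2*d² (W(d) = d*(2*d) = 2*d²)
W(v(-12, 2))/(-74265) = (2*(2 + 2*(-12))²)/(-74265) = (2*(2 - 24)²)*(-1/74265) = (2*(-22)²)*(-1/74265) = (2*484)*(-1/74265) = 968*(-1/74265) = -968/74265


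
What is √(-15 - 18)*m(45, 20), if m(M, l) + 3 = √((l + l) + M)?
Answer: I*√33*(-3 + √85) ≈ 35.729*I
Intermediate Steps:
m(M, l) = -3 + √(M + 2*l) (m(M, l) = -3 + √((l + l) + M) = -3 + √(2*l + M) = -3 + √(M + 2*l))
√(-15 - 18)*m(45, 20) = √(-15 - 18)*(-3 + √(45 + 2*20)) = √(-33)*(-3 + √(45 + 40)) = (I*√33)*(-3 + √85) = I*√33*(-3 + √85)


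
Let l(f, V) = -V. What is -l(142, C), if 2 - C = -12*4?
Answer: 50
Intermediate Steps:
C = 50 (C = 2 - (-12)*4 = 2 - 1*(-48) = 2 + 48 = 50)
-l(142, C) = -(-1)*50 = -1*(-50) = 50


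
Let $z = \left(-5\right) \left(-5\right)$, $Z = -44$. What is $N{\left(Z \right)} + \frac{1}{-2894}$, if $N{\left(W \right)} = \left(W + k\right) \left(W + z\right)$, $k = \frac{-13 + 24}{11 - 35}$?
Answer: $\frac{29335019}{34728} \approx 844.71$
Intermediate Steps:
$z = 25$
$k = - \frac{11}{24}$ ($k = \frac{11}{-24} = 11 \left(- \frac{1}{24}\right) = - \frac{11}{24} \approx -0.45833$)
$N{\left(W \right)} = \left(25 + W\right) \left(- \frac{11}{24} + W\right)$ ($N{\left(W \right)} = \left(W - \frac{11}{24}\right) \left(W + 25\right) = \left(- \frac{11}{24} + W\right) \left(25 + W\right) = \left(25 + W\right) \left(- \frac{11}{24} + W\right)$)
$N{\left(Z \right)} + \frac{1}{-2894} = \left(- \frac{275}{24} + \left(-44\right)^{2} + \frac{589}{24} \left(-44\right)\right) + \frac{1}{-2894} = \left(- \frac{275}{24} + 1936 - \frac{6479}{6}\right) - \frac{1}{2894} = \frac{20273}{24} - \frac{1}{2894} = \frac{29335019}{34728}$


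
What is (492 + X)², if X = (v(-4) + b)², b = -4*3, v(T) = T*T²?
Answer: 39287824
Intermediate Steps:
v(T) = T³
b = -12
X = 5776 (X = ((-4)³ - 12)² = (-64 - 12)² = (-76)² = 5776)
(492 + X)² = (492 + 5776)² = 6268² = 39287824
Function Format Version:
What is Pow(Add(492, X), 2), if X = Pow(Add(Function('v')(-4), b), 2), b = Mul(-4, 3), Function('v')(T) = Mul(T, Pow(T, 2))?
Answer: 39287824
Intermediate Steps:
Function('v')(T) = Pow(T, 3)
b = -12
X = 5776 (X = Pow(Add(Pow(-4, 3), -12), 2) = Pow(Add(-64, -12), 2) = Pow(-76, 2) = 5776)
Pow(Add(492, X), 2) = Pow(Add(492, 5776), 2) = Pow(6268, 2) = 39287824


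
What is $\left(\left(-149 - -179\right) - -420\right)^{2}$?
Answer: $202500$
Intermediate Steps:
$\left(\left(-149 - -179\right) - -420\right)^{2} = \left(\left(-149 + 179\right) + 420\right)^{2} = \left(30 + 420\right)^{2} = 450^{2} = 202500$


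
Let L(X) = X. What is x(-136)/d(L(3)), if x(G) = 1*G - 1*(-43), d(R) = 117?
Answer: -31/39 ≈ -0.79487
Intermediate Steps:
x(G) = 43 + G (x(G) = G + 43 = 43 + G)
x(-136)/d(L(3)) = (43 - 136)/117 = -93*1/117 = -31/39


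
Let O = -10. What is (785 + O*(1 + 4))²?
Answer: 540225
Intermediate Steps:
(785 + O*(1 + 4))² = (785 - 10*(1 + 4))² = (785 - 10*5)² = (785 - 50)² = 735² = 540225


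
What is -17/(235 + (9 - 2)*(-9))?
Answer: -17/172 ≈ -0.098837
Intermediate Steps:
-17/(235 + (9 - 2)*(-9)) = -17/(235 + 7*(-9)) = -17/(235 - 63) = -17/172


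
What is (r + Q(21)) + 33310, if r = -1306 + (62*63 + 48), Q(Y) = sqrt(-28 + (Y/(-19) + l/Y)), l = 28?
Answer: 35958 + I*sqrt(90231)/57 ≈ 35958.0 + 5.2699*I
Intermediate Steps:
Q(Y) = sqrt(-28 + 28/Y - Y/19) (Q(Y) = sqrt(-28 + (Y/(-19) + 28/Y)) = sqrt(-28 + (Y*(-1/19) + 28/Y)) = sqrt(-28 + (-Y/19 + 28/Y)) = sqrt(-28 + (28/Y - Y/19)) = sqrt(-28 + 28/Y - Y/19))
r = 2648 (r = -1306 + (3906 + 48) = -1306 + 3954 = 2648)
(r + Q(21)) + 33310 = (2648 + sqrt(-10108 - 19*21 + 10108/21)/19) + 33310 = (2648 + sqrt(-10108 - 399 + 10108*(1/21))/19) + 33310 = (2648 + sqrt(-10108 - 399 + 1444/3)/19) + 33310 = (2648 + sqrt(-30077/3)/19) + 33310 = (2648 + (I*sqrt(90231)/3)/19) + 33310 = (2648 + I*sqrt(90231)/57) + 33310 = 35958 + I*sqrt(90231)/57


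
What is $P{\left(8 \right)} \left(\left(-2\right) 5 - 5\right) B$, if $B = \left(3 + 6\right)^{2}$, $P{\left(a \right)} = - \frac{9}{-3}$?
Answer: $-3645$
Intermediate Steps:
$P{\left(a \right)} = 3$ ($P{\left(a \right)} = \left(-9\right) \left(- \frac{1}{3}\right) = 3$)
$B = 81$ ($B = 9^{2} = 81$)
$P{\left(8 \right)} \left(\left(-2\right) 5 - 5\right) B = 3 \left(\left(-2\right) 5 - 5\right) 81 = 3 \left(-10 - 5\right) 81 = 3 \left(-15\right) 81 = \left(-45\right) 81 = -3645$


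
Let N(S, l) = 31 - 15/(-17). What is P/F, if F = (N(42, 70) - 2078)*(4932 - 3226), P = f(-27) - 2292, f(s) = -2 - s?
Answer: 38539/59341504 ≈ 0.00064944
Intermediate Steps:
N(S, l) = 542/17 (N(S, l) = 31 - 15*(-1)/17 = 31 - 1*(-15/17) = 31 + 15/17 = 542/17)
P = -2267 (P = (-2 - 1*(-27)) - 2292 = (-2 + 27) - 2292 = 25 - 2292 = -2267)
F = -59341504/17 (F = (542/17 - 2078)*(4932 - 3226) = -34784/17*1706 = -59341504/17 ≈ -3.4907e+6)
P/F = -2267/(-59341504/17) = -2267*(-17/59341504) = 38539/59341504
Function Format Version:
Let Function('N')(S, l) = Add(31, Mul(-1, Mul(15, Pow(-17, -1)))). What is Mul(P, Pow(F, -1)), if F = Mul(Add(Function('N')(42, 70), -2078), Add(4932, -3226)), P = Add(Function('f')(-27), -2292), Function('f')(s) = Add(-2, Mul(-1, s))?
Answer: Rational(38539, 59341504) ≈ 0.00064944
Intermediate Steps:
Function('N')(S, l) = Rational(542, 17) (Function('N')(S, l) = Add(31, Mul(-1, Mul(15, Rational(-1, 17)))) = Add(31, Mul(-1, Rational(-15, 17))) = Add(31, Rational(15, 17)) = Rational(542, 17))
P = -2267 (P = Add(Add(-2, Mul(-1, -27)), -2292) = Add(Add(-2, 27), -2292) = Add(25, -2292) = -2267)
F = Rational(-59341504, 17) (F = Mul(Add(Rational(542, 17), -2078), Add(4932, -3226)) = Mul(Rational(-34784, 17), 1706) = Rational(-59341504, 17) ≈ -3.4907e+6)
Mul(P, Pow(F, -1)) = Mul(-2267, Pow(Rational(-59341504, 17), -1)) = Mul(-2267, Rational(-17, 59341504)) = Rational(38539, 59341504)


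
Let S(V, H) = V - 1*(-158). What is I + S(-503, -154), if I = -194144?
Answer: -194489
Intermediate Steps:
S(V, H) = 158 + V (S(V, H) = V + 158 = 158 + V)
I + S(-503, -154) = -194144 + (158 - 503) = -194144 - 345 = -194489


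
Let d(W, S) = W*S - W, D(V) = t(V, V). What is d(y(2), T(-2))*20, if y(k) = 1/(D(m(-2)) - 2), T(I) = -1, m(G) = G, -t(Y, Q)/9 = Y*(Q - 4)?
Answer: 4/11 ≈ 0.36364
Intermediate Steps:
t(Y, Q) = -9*Y*(-4 + Q) (t(Y, Q) = -9*Y*(Q - 4) = -9*Y*(-4 + Q))
D(V) = 9*V*(4 - V)
y(k) = -1/110 (y(k) = 1/(9*(-2)*(4 - 1*(-2)) - 2) = 1/(9*(-2)*(4 + 2) - 2) = 1/(9*(-2)*6 - 2) = 1/(-108 - 2) = 1/(-110) = -1/110)
d(W, S) = -W + S*W (d(W, S) = S*W - W = -W + S*W)
d(y(2), T(-2))*20 = -(-1 - 1)/110*20 = -1/110*(-2)*20 = (1/55)*20 = 4/11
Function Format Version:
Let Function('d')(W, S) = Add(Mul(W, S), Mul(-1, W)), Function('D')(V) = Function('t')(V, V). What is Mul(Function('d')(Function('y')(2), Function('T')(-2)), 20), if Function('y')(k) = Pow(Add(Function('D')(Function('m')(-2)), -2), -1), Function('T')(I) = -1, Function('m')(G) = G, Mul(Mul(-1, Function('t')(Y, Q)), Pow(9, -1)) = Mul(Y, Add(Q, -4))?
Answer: Rational(4, 11) ≈ 0.36364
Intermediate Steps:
Function('t')(Y, Q) = Mul(-9, Y, Add(-4, Q)) (Function('t')(Y, Q) = Mul(-9, Mul(Y, Add(Q, -4))) = Mul(-9, Mul(Y, Add(-4, Q))) = Mul(-9, Y, Add(-4, Q)))
Function('D')(V) = Mul(9, V, Add(4, Mul(-1, V)))
Function('y')(k) = Rational(-1, 110) (Function('y')(k) = Pow(Add(Mul(9, -2, Add(4, Mul(-1, -2))), -2), -1) = Pow(Add(Mul(9, -2, Add(4, 2)), -2), -1) = Pow(Add(Mul(9, -2, 6), -2), -1) = Pow(Add(-108, -2), -1) = Pow(-110, -1) = Rational(-1, 110))
Function('d')(W, S) = Add(Mul(-1, W), Mul(S, W)) (Function('d')(W, S) = Add(Mul(S, W), Mul(-1, W)) = Add(Mul(-1, W), Mul(S, W)))
Mul(Function('d')(Function('y')(2), Function('T')(-2)), 20) = Mul(Mul(Rational(-1, 110), Add(-1, -1)), 20) = Mul(Mul(Rational(-1, 110), -2), 20) = Mul(Rational(1, 55), 20) = Rational(4, 11)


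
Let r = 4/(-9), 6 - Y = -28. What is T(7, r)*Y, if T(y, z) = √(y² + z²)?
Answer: 34*√3985/9 ≈ 238.48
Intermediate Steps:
Y = 34 (Y = 6 - 1*(-28) = 6 + 28 = 34)
r = -4/9 (r = 4*(-⅑) = -4/9 ≈ -0.44444)
T(7, r)*Y = √(7² + (-4/9)²)*34 = √(49 + 16/81)*34 = √(3985/81)*34 = (√3985/9)*34 = 34*√3985/9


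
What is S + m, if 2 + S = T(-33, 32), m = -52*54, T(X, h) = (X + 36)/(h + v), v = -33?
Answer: -2813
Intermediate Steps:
T(X, h) = (36 + X)/(-33 + h) (T(X, h) = (X + 36)/(h - 33) = (36 + X)/(-33 + h))
m = -2808
S = -5 (S = -2 + (36 - 33)/(-33 + 32) = -2 + 3/(-1) = -2 - 1*3 = -2 - 3 = -5)
S + m = -5 - 2808 = -2813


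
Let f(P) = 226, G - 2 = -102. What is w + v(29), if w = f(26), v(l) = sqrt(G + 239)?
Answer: 226 + sqrt(139) ≈ 237.79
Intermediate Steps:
G = -100 (G = 2 - 102 = -100)
v(l) = sqrt(139) (v(l) = sqrt(-100 + 239) = sqrt(139))
w = 226
w + v(29) = 226 + sqrt(139)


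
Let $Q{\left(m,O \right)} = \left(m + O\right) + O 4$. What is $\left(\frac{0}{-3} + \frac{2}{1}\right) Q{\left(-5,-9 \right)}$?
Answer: $-100$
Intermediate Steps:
$Q{\left(m,O \right)} = m + 5 O$ ($Q{\left(m,O \right)} = \left(O + m\right) + 4 O = m + 5 O$)
$\left(\frac{0}{-3} + \frac{2}{1}\right) Q{\left(-5,-9 \right)} = \left(\frac{0}{-3} + \frac{2}{1}\right) \left(-5 + 5 \left(-9\right)\right) = \left(0 \left(- \frac{1}{3}\right) + 2 \cdot 1\right) \left(-5 - 45\right) = \left(0 + 2\right) \left(-50\right) = 2 \left(-50\right) = -100$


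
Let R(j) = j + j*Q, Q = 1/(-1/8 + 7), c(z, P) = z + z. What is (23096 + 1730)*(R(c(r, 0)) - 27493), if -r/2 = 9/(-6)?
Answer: -37530382762/55 ≈ -6.8237e+8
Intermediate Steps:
r = 3 (r = -18/(-6) = -18*(-1)/6 = -2*(-3/2) = 3)
c(z, P) = 2*z
Q = 8/55 (Q = 1/(-1*⅛ + 7) = 1/(-⅛ + 7) = 1/(55/8) = 8/55 ≈ 0.14545)
R(j) = 63*j/55 (R(j) = j + j*(8/55) = j + 8*j/55 = 63*j/55)
(23096 + 1730)*(R(c(r, 0)) - 27493) = (23096 + 1730)*(63*(2*3)/55 - 27493) = 24826*((63/55)*6 - 27493) = 24826*(378/55 - 27493) = 24826*(-1511737/55) = -37530382762/55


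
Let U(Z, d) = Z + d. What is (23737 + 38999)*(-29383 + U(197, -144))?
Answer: -1840046880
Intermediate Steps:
(23737 + 38999)*(-29383 + U(197, -144)) = (23737 + 38999)*(-29383 + (197 - 144)) = 62736*(-29383 + 53) = 62736*(-29330) = -1840046880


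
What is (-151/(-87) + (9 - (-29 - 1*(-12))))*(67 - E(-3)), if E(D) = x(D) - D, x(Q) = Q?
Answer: 161671/87 ≈ 1858.3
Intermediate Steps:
E(D) = 0 (E(D) = D - D = 0)
(-151/(-87) + (9 - (-29 - 1*(-12))))*(67 - E(-3)) = (-151/(-87) + (9 - (-29 - 1*(-12))))*(67 - 1*0) = (-151*(-1/87) + (9 - (-29 + 12)))*(67 + 0) = (151/87 + (9 - 1*(-17)))*67 = (151/87 + (9 + 17))*67 = (151/87 + 26)*67 = (2413/87)*67 = 161671/87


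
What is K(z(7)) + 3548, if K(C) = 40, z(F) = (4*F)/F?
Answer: 3588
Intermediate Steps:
z(F) = 4
K(z(7)) + 3548 = 40 + 3548 = 3588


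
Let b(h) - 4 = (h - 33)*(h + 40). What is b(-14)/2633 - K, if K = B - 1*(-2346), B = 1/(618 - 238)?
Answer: -2347732313/1000540 ≈ -2346.5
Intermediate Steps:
B = 1/380 ≈ 0.0026316
K = 891481/380 (K = 1/380 - 1*(-2346) = 1/380 + 2346 = 891481/380 ≈ 2346.0)
b(h) = 4 + (-33 + h)*(40 + h) (b(h) = 4 + (h - 33)*(h + 40) = 4 + (-33 + h)*(40 + h))
b(-14)/2633 - K = (-1316 + (-14)² + 7*(-14))/2633 - 1*891481/380 = (-1316 + 196 - 98)*(1/2633) - 891481/380 = -1218*1/2633 - 891481/380 = -1218/2633 - 891481/380 = -2347732313/1000540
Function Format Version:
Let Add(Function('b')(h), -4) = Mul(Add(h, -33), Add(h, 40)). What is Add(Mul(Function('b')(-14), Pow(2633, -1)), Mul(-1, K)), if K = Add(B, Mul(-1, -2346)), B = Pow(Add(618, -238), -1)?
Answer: Rational(-2347732313, 1000540) ≈ -2346.5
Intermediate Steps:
B = Rational(1, 380) (B = Pow(380, -1) = Rational(1, 380) ≈ 0.0026316)
K = Rational(891481, 380) (K = Add(Rational(1, 380), Mul(-1, -2346)) = Add(Rational(1, 380), 2346) = Rational(891481, 380) ≈ 2346.0)
Function('b')(h) = Add(4, Mul(Add(-33, h), Add(40, h))) (Function('b')(h) = Add(4, Mul(Add(h, -33), Add(h, 40))) = Add(4, Mul(Add(-33, h), Add(40, h))))
Add(Mul(Function('b')(-14), Pow(2633, -1)), Mul(-1, K)) = Add(Mul(Add(-1316, Pow(-14, 2), Mul(7, -14)), Pow(2633, -1)), Mul(-1, Rational(891481, 380))) = Add(Mul(Add(-1316, 196, -98), Rational(1, 2633)), Rational(-891481, 380)) = Add(Mul(-1218, Rational(1, 2633)), Rational(-891481, 380)) = Add(Rational(-1218, 2633), Rational(-891481, 380)) = Rational(-2347732313, 1000540)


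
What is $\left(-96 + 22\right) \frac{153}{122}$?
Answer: $- \frac{5661}{61} \approx -92.803$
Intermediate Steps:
$\left(-96 + 22\right) \frac{153}{122} = - 74 \cdot 153 \cdot \frac{1}{122} = \left(-74\right) \frac{153}{122} = - \frac{5661}{61}$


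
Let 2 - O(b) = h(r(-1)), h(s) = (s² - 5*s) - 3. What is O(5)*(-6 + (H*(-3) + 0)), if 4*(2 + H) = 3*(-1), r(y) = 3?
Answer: 99/4 ≈ 24.750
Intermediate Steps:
H = -11/4 (H = -2 + (3*(-1))/4 = -2 + (¼)*(-3) = -2 - ¾ = -11/4 ≈ -2.7500)
h(s) = -3 + s² - 5*s
O(b) = 11 (O(b) = 2 - (-3 + 3² - 5*3) = 2 - (-3 + 9 - 15) = 2 - 1*(-9) = 2 + 9 = 11)
O(5)*(-6 + (H*(-3) + 0)) = 11*(-6 + (-11/4*(-3) + 0)) = 11*(-6 + (33/4 + 0)) = 11*(-6 + 33/4) = 11*(9/4) = 99/4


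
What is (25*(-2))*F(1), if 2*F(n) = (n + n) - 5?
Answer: 75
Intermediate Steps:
F(n) = -5/2 + n (F(n) = ((n + n) - 5)/2 = (2*n - 5)/2 = (-5 + 2*n)/2 = -5/2 + n)
(25*(-2))*F(1) = (25*(-2))*(-5/2 + 1) = -50*(-3/2) = 75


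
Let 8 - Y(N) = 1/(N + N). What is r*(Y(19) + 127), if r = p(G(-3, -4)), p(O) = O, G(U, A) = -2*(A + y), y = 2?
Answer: 10258/19 ≈ 539.89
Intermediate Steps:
G(U, A) = -4 - 2*A (G(U, A) = -2*(A + 2) = -2*(2 + A) = -4 - 2*A)
r = 4 (r = -4 - 2*(-4) = -4 + 8 = 4)
Y(N) = 8 - 1/(2*N) (Y(N) = 8 - 1/(N + N) = 8 - 1/(2*N))
r*(Y(19) + 127) = 4*((8 - ½/19) + 127) = 4*((8 - ½*1/19) + 127) = 4*((8 - 1/38) + 127) = 4*(303/38 + 127) = 4*(5129/38) = 10258/19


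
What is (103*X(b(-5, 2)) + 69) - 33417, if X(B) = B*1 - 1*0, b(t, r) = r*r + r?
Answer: -32730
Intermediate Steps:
b(t, r) = r + r² (b(t, r) = r² + r = r + r²)
X(B) = B (X(B) = B + 0 = B)
(103*X(b(-5, 2)) + 69) - 33417 = (103*(2*(1 + 2)) + 69) - 33417 = (103*(2*3) + 69) - 33417 = (103*6 + 69) - 33417 = (618 + 69) - 33417 = 687 - 33417 = -32730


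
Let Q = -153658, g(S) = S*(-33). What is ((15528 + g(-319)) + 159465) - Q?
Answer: 339178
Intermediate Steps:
g(S) = -33*S
((15528 + g(-319)) + 159465) - Q = ((15528 - 33*(-319)) + 159465) - 1*(-153658) = ((15528 + 10527) + 159465) + 153658 = (26055 + 159465) + 153658 = 185520 + 153658 = 339178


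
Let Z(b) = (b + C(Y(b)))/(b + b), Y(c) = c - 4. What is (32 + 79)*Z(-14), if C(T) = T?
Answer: 888/7 ≈ 126.86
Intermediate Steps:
Y(c) = -4 + c
Z(b) = (-4 + 2*b)/(2*b) (Z(b) = (b + (-4 + b))/(b + b) = (-4 + 2*b)/((2*b)) = (-4 + 2*b)*(1/(2*b)) = (-4 + 2*b)/(2*b))
(32 + 79)*Z(-14) = (32 + 79)*((-2 - 14)/(-14)) = 111*(-1/14*(-16)) = 111*(8/7) = 888/7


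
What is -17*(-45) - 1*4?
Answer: 761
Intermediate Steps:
-17*(-45) - 1*4 = 765 - 4 = 761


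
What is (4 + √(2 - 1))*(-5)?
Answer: -25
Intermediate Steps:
(4 + √(2 - 1))*(-5) = (4 + √1)*(-5) = (4 + 1)*(-5) = 5*(-5) = -25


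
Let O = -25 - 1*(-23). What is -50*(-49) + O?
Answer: 2448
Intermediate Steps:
O = -2 (O = -25 + 23 = -2)
-50*(-49) + O = -50*(-49) - 2 = 2450 - 2 = 2448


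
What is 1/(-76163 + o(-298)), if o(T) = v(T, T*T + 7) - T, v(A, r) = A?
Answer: -1/76163 ≈ -1.3130e-5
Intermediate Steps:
o(T) = 0 (o(T) = T - T = 0)
1/(-76163 + o(-298)) = 1/(-76163 + 0) = 1/(-76163) = -1/76163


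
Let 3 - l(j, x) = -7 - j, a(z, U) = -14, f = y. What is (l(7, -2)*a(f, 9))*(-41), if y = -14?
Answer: 9758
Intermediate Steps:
f = -14
l(j, x) = 10 + j (l(j, x) = 3 - (-7 - j) = 3 + (7 + j) = 10 + j)
(l(7, -2)*a(f, 9))*(-41) = ((10 + 7)*(-14))*(-41) = (17*(-14))*(-41) = -238*(-41) = 9758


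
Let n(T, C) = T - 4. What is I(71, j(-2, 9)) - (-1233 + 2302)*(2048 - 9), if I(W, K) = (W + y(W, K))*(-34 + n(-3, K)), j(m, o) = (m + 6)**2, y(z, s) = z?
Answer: -2185513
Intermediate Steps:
n(T, C) = -4 + T
j(m, o) = (6 + m)**2
I(W, K) = -82*W (I(W, K) = (W + W)*(-34 + (-4 - 3)) = (2*W)*(-34 - 7) = (2*W)*(-41) = -82*W)
I(71, j(-2, 9)) - (-1233 + 2302)*(2048 - 9) = -82*71 - (-1233 + 2302)*(2048 - 9) = -5822 - 1069*2039 = -5822 - 1*2179691 = -5822 - 2179691 = -2185513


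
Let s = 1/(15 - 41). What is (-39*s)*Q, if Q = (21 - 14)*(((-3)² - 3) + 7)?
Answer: 273/2 ≈ 136.50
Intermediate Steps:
s = -1/26 (s = 1/(-26) = -1/26 ≈ -0.038462)
Q = 91 (Q = 7*((9 - 3) + 7) = 7*(6 + 7) = 7*13 = 91)
(-39*s)*Q = -39*(-1/26)*91 = (3/2)*91 = 273/2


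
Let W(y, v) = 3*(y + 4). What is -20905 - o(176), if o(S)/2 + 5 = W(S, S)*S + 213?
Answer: -211401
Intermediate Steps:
W(y, v) = 12 + 3*y (W(y, v) = 3*(4 + y) = 12 + 3*y)
o(S) = 416 + 2*S*(12 + 3*S) (o(S) = -10 + 2*((12 + 3*S)*S + 213) = -10 + 2*(S*(12 + 3*S) + 213) = -10 + 2*(213 + S*(12 + 3*S)) = -10 + (426 + 2*S*(12 + 3*S)) = 416 + 2*S*(12 + 3*S))
-20905 - o(176) = -20905 - (416 + 6*176*(4 + 176)) = -20905 - (416 + 6*176*180) = -20905 - (416 + 190080) = -20905 - 1*190496 = -20905 - 190496 = -211401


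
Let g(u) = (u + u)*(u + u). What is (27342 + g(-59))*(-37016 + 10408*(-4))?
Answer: -3245488368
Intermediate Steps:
g(u) = 4*u² (g(u) = (2*u)*(2*u) = 4*u²)
(27342 + g(-59))*(-37016 + 10408*(-4)) = (27342 + 4*(-59)²)*(-37016 + 10408*(-4)) = (27342 + 4*3481)*(-37016 - 41632) = (27342 + 13924)*(-78648) = 41266*(-78648) = -3245488368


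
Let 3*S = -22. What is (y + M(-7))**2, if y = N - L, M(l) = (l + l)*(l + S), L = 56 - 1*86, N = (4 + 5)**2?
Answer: 874225/9 ≈ 97136.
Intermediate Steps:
S = -22/3 (S = (1/3)*(-22) = -22/3 ≈ -7.3333)
N = 81 (N = 9**2 = 81)
L = -30 (L = 56 - 86 = -30)
M(l) = 2*l*(-22/3 + l) (M(l) = (l + l)*(l - 22/3) = (2*l)*(-22/3 + l) = 2*l*(-22/3 + l))
y = 111 (y = 81 - 1*(-30) = 81 + 30 = 111)
(y + M(-7))**2 = (111 + (2/3)*(-7)*(-22 + 3*(-7)))**2 = (111 + (2/3)*(-7)*(-22 - 21))**2 = (111 + (2/3)*(-7)*(-43))**2 = (111 + 602/3)**2 = (935/3)**2 = 874225/9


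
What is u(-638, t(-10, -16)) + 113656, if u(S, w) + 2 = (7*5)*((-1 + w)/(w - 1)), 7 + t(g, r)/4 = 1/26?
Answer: 113689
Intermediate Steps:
t(g, r) = -362/13 (t(g, r) = -28 + 4/26 = -28 + 4*(1/26) = -28 + 2/13 = -362/13)
u(S, w) = 33 (u(S, w) = -2 + (7*5)*((-1 + w)/(w - 1)) = -2 + 35*((-1 + w)/(-1 + w)) = -2 + 35*1 = -2 + 35 = 33)
u(-638, t(-10, -16)) + 113656 = 33 + 113656 = 113689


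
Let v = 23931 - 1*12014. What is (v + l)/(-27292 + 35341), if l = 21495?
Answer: 33412/8049 ≈ 4.1511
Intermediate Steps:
v = 11917 (v = 23931 - 12014 = 11917)
(v + l)/(-27292 + 35341) = (11917 + 21495)/(-27292 + 35341) = 33412/8049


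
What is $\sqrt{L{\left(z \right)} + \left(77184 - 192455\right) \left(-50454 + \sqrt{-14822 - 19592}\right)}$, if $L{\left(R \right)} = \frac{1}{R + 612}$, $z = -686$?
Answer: $\frac{\sqrt{31847775494110 - 631223996 i \sqrt{34414}}}{74} \approx 76262.0 - 140.2 i$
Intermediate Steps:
$L{\left(R \right)} = \frac{1}{612 + R}$
$\sqrt{L{\left(z \right)} + \left(77184 - 192455\right) \left(-50454 + \sqrt{-14822 - 19592}\right)} = \sqrt{\frac{1}{612 - 686} + \left(77184 - 192455\right) \left(-50454 + \sqrt{-14822 - 19592}\right)} = \sqrt{\frac{1}{-74} - 115271 \left(-50454 + \sqrt{-34414}\right)} = \sqrt{- \frac{1}{74} - 115271 \left(-50454 + i \sqrt{34414}\right)} = \sqrt{- \frac{1}{74} + \left(5815883034 - 115271 i \sqrt{34414}\right)} = \sqrt{\frac{430375344515}{74} - 115271 i \sqrt{34414}}$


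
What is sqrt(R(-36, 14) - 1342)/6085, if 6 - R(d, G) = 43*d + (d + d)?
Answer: 2*sqrt(71)/6085 ≈ 0.0027695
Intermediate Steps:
R(d, G) = 6 - 45*d (R(d, G) = 6 - (43*d + (d + d)) = 6 - (43*d + 2*d) = 6 - 45*d)
sqrt(R(-36, 14) - 1342)/6085 = sqrt((6 - 45*(-36)) - 1342)/6085 = sqrt((6 + 1620) - 1342)*(1/6085) = sqrt(1626 - 1342)*(1/6085) = sqrt(284)*(1/6085) = (2*sqrt(71))*(1/6085) = 2*sqrt(71)/6085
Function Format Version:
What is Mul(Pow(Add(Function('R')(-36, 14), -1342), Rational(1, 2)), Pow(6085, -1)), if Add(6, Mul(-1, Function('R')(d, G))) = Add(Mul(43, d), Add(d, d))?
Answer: Mul(Rational(2, 6085), Pow(71, Rational(1, 2))) ≈ 0.0027695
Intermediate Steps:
Function('R')(d, G) = Add(6, Mul(-45, d)) (Function('R')(d, G) = Add(6, Mul(-1, Add(Mul(43, d), Add(d, d)))) = Add(6, Mul(-1, Add(Mul(43, d), Mul(2, d)))) = Add(6, Mul(-1, Mul(45, d))) = Add(6, Mul(-45, d)))
Mul(Pow(Add(Function('R')(-36, 14), -1342), Rational(1, 2)), Pow(6085, -1)) = Mul(Pow(Add(Add(6, Mul(-45, -36)), -1342), Rational(1, 2)), Pow(6085, -1)) = Mul(Pow(Add(Add(6, 1620), -1342), Rational(1, 2)), Rational(1, 6085)) = Mul(Pow(Add(1626, -1342), Rational(1, 2)), Rational(1, 6085)) = Mul(Pow(284, Rational(1, 2)), Rational(1, 6085)) = Mul(Mul(2, Pow(71, Rational(1, 2))), Rational(1, 6085)) = Mul(Rational(2, 6085), Pow(71, Rational(1, 2)))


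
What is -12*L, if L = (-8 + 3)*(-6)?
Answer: -360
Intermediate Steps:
L = 30 (L = -5*(-6) = 30)
-12*L = -12*30 = -360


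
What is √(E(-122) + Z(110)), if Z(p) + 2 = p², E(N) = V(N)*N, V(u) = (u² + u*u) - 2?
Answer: I*√3619354 ≈ 1902.5*I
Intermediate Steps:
V(u) = -2 + 2*u² (V(u) = (u² + u²) - 2 = 2*u² - 2 = -2 + 2*u²)
E(N) = N*(-2 + 2*N²) (E(N) = (-2 + 2*N²)*N = N*(-2 + 2*N²))
Z(p) = -2 + p²
√(E(-122) + Z(110)) = √(2*(-122)*(-1 + (-122)²) + (-2 + 110²)) = √(2*(-122)*(-1 + 14884) + (-2 + 12100)) = √(2*(-122)*14883 + 12098) = √(-3631452 + 12098) = √(-3619354) = I*√3619354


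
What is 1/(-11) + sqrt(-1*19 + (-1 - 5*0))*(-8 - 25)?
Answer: -1/11 - 66*I*sqrt(5) ≈ -0.090909 - 147.58*I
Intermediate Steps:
1/(-11) + sqrt(-1*19 + (-1 - 5*0))*(-8 - 25) = -1/11 + sqrt(-19 + (-1 + 0))*(-33) = -1/11 + sqrt(-19 - 1)*(-33) = -1/11 + sqrt(-20)*(-33) = -1/11 + (2*I*sqrt(5))*(-33) = -1/11 - 66*I*sqrt(5)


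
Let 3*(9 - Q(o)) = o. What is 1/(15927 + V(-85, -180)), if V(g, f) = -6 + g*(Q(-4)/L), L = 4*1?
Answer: 12/188417 ≈ 6.3688e-5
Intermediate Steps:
L = 4
Q(o) = 9 - o/3
V(g, f) = -6 + 31*g/12 (V(g, f) = -6 + g*((9 - ⅓*(-4))/4) = -6 + g*((9 + 4/3)*(¼)) = -6 + g*((31/3)*(¼)) = -6 + g*(31/12) = -6 + 31*g/12)
1/(15927 + V(-85, -180)) = 1/(15927 + (-6 + (31/12)*(-85))) = 1/(15927 + (-6 - 2635/12)) = 1/(15927 - 2707/12) = 1/(188417/12) = 12/188417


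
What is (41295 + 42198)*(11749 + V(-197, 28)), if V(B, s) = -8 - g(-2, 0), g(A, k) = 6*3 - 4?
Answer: 979122411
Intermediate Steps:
g(A, k) = 14 (g(A, k) = 18 - 4 = 14)
V(B, s) = -22 (V(B, s) = -8 - 1*14 = -8 - 14 = -22)
(41295 + 42198)*(11749 + V(-197, 28)) = (41295 + 42198)*(11749 - 22) = 83493*11727 = 979122411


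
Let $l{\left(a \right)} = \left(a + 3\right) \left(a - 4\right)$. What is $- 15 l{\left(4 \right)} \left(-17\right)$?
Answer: $0$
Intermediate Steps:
$l{\left(a \right)} = \left(-4 + a\right) \left(3 + a\right)$ ($l{\left(a \right)} = \left(3 + a\right) \left(-4 + a\right) = \left(-4 + a\right) \left(3 + a\right)$)
$- 15 l{\left(4 \right)} \left(-17\right) = - 15 \left(-12 + 4^{2} - 4\right) \left(-17\right) = - 15 \left(-12 + 16 - 4\right) \left(-17\right) = \left(-15\right) 0 \left(-17\right) = 0 \left(-17\right) = 0$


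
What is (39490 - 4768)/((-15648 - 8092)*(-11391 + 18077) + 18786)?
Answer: -17361/79353427 ≈ -0.00021878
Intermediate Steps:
(39490 - 4768)/((-15648 - 8092)*(-11391 + 18077) + 18786) = 34722/(-23740*6686 + 18786) = 34722/(-158725640 + 18786) = 34722/(-158706854) = 34722*(-1/158706854) = -17361/79353427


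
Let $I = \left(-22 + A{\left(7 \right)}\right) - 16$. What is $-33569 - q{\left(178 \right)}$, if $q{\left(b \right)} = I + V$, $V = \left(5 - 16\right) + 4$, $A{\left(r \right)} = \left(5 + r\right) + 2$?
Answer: $-33538$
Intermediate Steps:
$A{\left(r \right)} = 7 + r$
$V = -7$ ($V = -11 + 4 = -7$)
$I = -24$ ($I = \left(-22 + \left(7 + 7\right)\right) - 16 = \left(-22 + 14\right) - 16 = -8 - 16 = -24$)
$q{\left(b \right)} = -31$ ($q{\left(b \right)} = -24 - 7 = -31$)
$-33569 - q{\left(178 \right)} = -33569 - -31 = -33569 + 31 = -33538$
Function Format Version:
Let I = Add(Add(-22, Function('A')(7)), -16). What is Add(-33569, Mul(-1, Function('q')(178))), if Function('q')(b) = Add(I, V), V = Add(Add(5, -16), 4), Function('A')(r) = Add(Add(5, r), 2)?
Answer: -33538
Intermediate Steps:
Function('A')(r) = Add(7, r)
V = -7 (V = Add(-11, 4) = -7)
I = -24 (I = Add(Add(-22, Add(7, 7)), -16) = Add(Add(-22, 14), -16) = Add(-8, -16) = -24)
Function('q')(b) = -31 (Function('q')(b) = Add(-24, -7) = -31)
Add(-33569, Mul(-1, Function('q')(178))) = Add(-33569, Mul(-1, -31)) = Add(-33569, 31) = -33538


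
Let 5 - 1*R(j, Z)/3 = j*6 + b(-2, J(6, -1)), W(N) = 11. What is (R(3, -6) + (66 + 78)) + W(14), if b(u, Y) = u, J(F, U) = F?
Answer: 122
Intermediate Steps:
R(j, Z) = 21 - 18*j (R(j, Z) = 15 - 3*(j*6 - 2) = 15 - 3*(6*j - 2) = 15 - 3*(-2 + 6*j) = 15 + (6 - 18*j) = 21 - 18*j)
(R(3, -6) + (66 + 78)) + W(14) = ((21 - 18*3) + (66 + 78)) + 11 = ((21 - 54) + 144) + 11 = (-33 + 144) + 11 = 111 + 11 = 122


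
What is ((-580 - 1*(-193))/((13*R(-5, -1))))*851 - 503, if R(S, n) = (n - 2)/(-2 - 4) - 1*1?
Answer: 652135/13 ≈ 50164.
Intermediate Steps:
R(S, n) = -⅔ - n/6 (R(S, n) = (-2 + n)/(-6) - 1 = (-2 + n)*(-⅙) - 1 = (⅓ - n/6) - 1 = -⅔ - n/6)
((-580 - 1*(-193))/((13*R(-5, -1))))*851 - 503 = ((-580 - 1*(-193))/((13*(-⅔ - ⅙*(-1)))))*851 - 503 = ((-580 + 193)/((13*(-⅔ + ⅙))))*851 - 503 = -387/(13*(-½))*851 - 503 = -387/(-13/2)*851 - 503 = -387*(-2/13)*851 - 503 = (774/13)*851 - 503 = 658674/13 - 503 = 652135/13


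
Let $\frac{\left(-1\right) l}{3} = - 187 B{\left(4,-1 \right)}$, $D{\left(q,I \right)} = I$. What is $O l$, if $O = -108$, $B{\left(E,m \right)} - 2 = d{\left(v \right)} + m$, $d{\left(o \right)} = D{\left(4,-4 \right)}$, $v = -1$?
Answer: $181764$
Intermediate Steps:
$d{\left(o \right)} = -4$
$B{\left(E,m \right)} = -2 + m$ ($B{\left(E,m \right)} = 2 + \left(-4 + m\right) = -2 + m$)
$l = -1683$ ($l = - 3 \left(- 187 \left(-2 - 1\right)\right) = - 3 \left(\left(-187\right) \left(-3\right)\right) = \left(-3\right) 561 = -1683$)
$O l = \left(-108\right) \left(-1683\right) = 181764$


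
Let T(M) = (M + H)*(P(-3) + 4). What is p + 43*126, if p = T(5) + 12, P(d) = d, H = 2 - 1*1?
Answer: 5436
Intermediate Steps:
H = 1 (H = 2 - 1 = 1)
T(M) = 1 + M (T(M) = (M + 1)*(-3 + 4) = (1 + M)*1 = 1 + M)
p = 18 (p = (1 + 5) + 12 = 6 + 12 = 18)
p + 43*126 = 18 + 43*126 = 18 + 5418 = 5436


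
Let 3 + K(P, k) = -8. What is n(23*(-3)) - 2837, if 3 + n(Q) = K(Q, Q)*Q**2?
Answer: -55211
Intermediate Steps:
K(P, k) = -11 (K(P, k) = -3 - 8 = -11)
n(Q) = -3 - 11*Q**2
n(23*(-3)) - 2837 = (-3 - 11*(23*(-3))**2) - 2837 = (-3 - 11*(-69)**2) - 2837 = (-3 - 11*4761) - 2837 = (-3 - 52371) - 2837 = -52374 - 2837 = -55211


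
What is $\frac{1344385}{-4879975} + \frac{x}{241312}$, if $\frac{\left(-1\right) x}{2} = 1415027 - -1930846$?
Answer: $- \frac{3297996941947}{117759652720} \approx -28.006$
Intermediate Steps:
$x = -6691746$ ($x = - 2 \left(1415027 - -1930846\right) = - 2 \left(1415027 + 1930846\right) = \left(-2\right) 3345873 = -6691746$)
$\frac{1344385}{-4879975} + \frac{x}{241312} = \frac{1344385}{-4879975} - \frac{6691746}{241312} = 1344385 \left(- \frac{1}{4879975}\right) - \frac{3345873}{120656} = - \frac{268877}{975995} - \frac{3345873}{120656} = - \frac{3297996941947}{117759652720}$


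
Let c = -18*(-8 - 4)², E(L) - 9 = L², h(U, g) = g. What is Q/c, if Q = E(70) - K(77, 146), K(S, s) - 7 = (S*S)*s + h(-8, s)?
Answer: 430439/1296 ≈ 332.13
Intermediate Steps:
E(L) = 9 + L²
K(S, s) = 7 + s + s*S² (K(S, s) = 7 + ((S*S)*s + s) = 7 + (S²*s + s) = 7 + (s*S² + s) = 7 + (s + s*S²) = 7 + s + s*S²)
Q = -860878 (Q = (9 + 70²) - (7 + 146 + 146*77²) = (9 + 4900) - (7 + 146 + 146*5929) = 4909 - (7 + 146 + 865634) = 4909 - 1*865787 = 4909 - 865787 = -860878)
c = -2592 (c = -18*(-12)² = -18*144 = -2592)
Q/c = -860878/(-2592) = -860878*(-1/2592) = 430439/1296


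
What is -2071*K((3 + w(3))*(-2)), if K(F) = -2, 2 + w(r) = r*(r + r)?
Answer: 4142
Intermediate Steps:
w(r) = -2 + 2*r² (w(r) = -2 + r*(r + r) = -2 + r*(2*r) = -2 + 2*r²)
-2071*K((3 + w(3))*(-2)) = -2071*(-2) = 4142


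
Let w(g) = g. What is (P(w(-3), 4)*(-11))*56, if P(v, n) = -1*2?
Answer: 1232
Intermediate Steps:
P(v, n) = -2
(P(w(-3), 4)*(-11))*56 = -2*(-11)*56 = 22*56 = 1232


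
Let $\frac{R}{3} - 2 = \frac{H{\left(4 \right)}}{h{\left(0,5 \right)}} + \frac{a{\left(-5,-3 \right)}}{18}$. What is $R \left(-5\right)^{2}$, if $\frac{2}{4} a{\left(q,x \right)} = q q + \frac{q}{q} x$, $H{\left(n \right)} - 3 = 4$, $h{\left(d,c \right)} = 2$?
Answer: $\frac{3575}{6} \approx 595.83$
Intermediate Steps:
$H{\left(n \right)} = 7$ ($H{\left(n \right)} = 3 + 4 = 7$)
$a{\left(q,x \right)} = 2 x + 2 q^{2}$ ($a{\left(q,x \right)} = 2 \left(q q + \frac{q}{q} x\right) = 2 \left(q^{2} + 1 x\right) = 2 \left(q^{2} + x\right) = 2 \left(x + q^{2}\right) = 2 x + 2 q^{2}$)
$R = \frac{143}{6}$ ($R = 6 + 3 \left(\frac{7}{2} + \frac{2 \left(-3\right) + 2 \left(-5\right)^{2}}{18}\right) = 6 + 3 \left(7 \cdot \frac{1}{2} + \left(-6 + 2 \cdot 25\right) \frac{1}{18}\right) = 6 + 3 \left(\frac{7}{2} + \left(-6 + 50\right) \frac{1}{18}\right) = 6 + 3 \left(\frac{7}{2} + 44 \cdot \frac{1}{18}\right) = 6 + 3 \left(\frac{7}{2} + \frac{22}{9}\right) = 6 + 3 \cdot \frac{107}{18} = 6 + \frac{107}{6} = \frac{143}{6} \approx 23.833$)
$R \left(-5\right)^{2} = \frac{143 \left(-5\right)^{2}}{6} = \frac{143}{6} \cdot 25 = \frac{3575}{6}$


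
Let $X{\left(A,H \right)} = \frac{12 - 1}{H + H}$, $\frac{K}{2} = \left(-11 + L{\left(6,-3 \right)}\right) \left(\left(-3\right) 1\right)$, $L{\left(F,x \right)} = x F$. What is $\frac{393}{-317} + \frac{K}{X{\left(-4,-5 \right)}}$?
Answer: $- \frac{555903}{3487} \approx -159.42$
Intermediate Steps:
$L{\left(F,x \right)} = F x$
$K = 174$ ($K = 2 \left(-11 + 6 \left(-3\right)\right) \left(\left(-3\right) 1\right) = 2 \left(-11 - 18\right) \left(-3\right) = 2 \left(\left(-29\right) \left(-3\right)\right) = 2 \cdot 87 = 174$)
$X{\left(A,H \right)} = \frac{11}{2 H}$
$\frac{393}{-317} + \frac{K}{X{\left(-4,-5 \right)}} = \frac{393}{-317} + \frac{174}{\frac{11}{2} \frac{1}{-5}} = 393 \left(- \frac{1}{317}\right) + \frac{174}{\frac{11}{2} \left(- \frac{1}{5}\right)} = - \frac{393}{317} + \frac{174}{- \frac{11}{10}} = - \frac{393}{317} + 174 \left(- \frac{10}{11}\right) = - \frac{393}{317} - \frac{1740}{11} = - \frac{555903}{3487}$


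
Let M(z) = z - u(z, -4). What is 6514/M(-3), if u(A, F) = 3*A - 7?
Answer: 6514/13 ≈ 501.08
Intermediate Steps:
u(A, F) = -7 + 3*A
M(z) = 7 - 2*z (M(z) = z - (-7 + 3*z) = z + (7 - 3*z) = 7 - 2*z)
6514/M(-3) = 6514/(7 - 2*(-3)) = 6514/(7 + 6) = 6514/13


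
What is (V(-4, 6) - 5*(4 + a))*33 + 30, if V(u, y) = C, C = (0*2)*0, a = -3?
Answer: -135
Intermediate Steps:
C = 0 (C = 0*0 = 0)
V(u, y) = 0
(V(-4, 6) - 5*(4 + a))*33 + 30 = (0 - 5*(4 - 3))*33 + 30 = (0 - 5*1)*33 + 30 = (0 - 5)*33 + 30 = -5*33 + 30 = -165 + 30 = -135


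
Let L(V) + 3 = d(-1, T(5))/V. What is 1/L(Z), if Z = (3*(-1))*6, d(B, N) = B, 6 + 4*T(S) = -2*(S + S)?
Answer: -18/53 ≈ -0.33962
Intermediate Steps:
T(S) = -3/2 - S (T(S) = -3/2 + (-2*(S + S))/4 = -3/2 + (-4*S)/4 = -3/2 - S)
Z = -18 (Z = -3*6 = -18)
L(V) = -3 - 1/V
1/L(Z) = 1/(-3 - 1/(-18)) = 1/(-3 - 1*(-1/18)) = 1/(-3 + 1/18) = 1/(-53/18) = -18/53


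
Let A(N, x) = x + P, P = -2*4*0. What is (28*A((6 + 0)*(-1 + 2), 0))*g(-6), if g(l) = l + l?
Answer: 0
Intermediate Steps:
P = 0 (P = -8*0 = 0)
g(l) = 2*l
A(N, x) = x (A(N, x) = x + 0 = x)
(28*A((6 + 0)*(-1 + 2), 0))*g(-6) = (28*0)*(2*(-6)) = 0*(-12) = 0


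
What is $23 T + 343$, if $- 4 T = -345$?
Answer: $\frac{9307}{4} \approx 2326.8$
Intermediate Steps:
$T = \frac{345}{4}$ ($T = \left(- \frac{1}{4}\right) \left(-345\right) = \frac{345}{4} \approx 86.25$)
$23 T + 343 = 23 \cdot \frac{345}{4} + 343 = \frac{7935}{4} + 343 = \frac{9307}{4}$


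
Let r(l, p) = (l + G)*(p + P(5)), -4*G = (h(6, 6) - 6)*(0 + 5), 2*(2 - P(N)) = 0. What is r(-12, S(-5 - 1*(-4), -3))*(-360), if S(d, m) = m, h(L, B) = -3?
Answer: -270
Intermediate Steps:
P(N) = 2 (P(N) = 2 - 1/2*0 = 2 + 0 = 2)
G = 45/4 (G = -(-3 - 6)*(0 + 5)/4 = -(-9)*5/4 = -1/4*(-45) = 45/4 ≈ 11.250)
r(l, p) = (2 + p)*(45/4 + l) (r(l, p) = (l + 45/4)*(p + 2) = (45/4 + l)*(2 + p) = (2 + p)*(45/4 + l))
r(-12, S(-5 - 1*(-4), -3))*(-360) = (45/2 + 2*(-12) + (45/4)*(-3) - 12*(-3))*(-360) = (45/2 - 24 - 135/4 + 36)*(-360) = (3/4)*(-360) = -270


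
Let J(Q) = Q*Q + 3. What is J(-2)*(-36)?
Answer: -252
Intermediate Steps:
J(Q) = 3 + Q² (J(Q) = Q² + 3 = 3 + Q²)
J(-2)*(-36) = (3 + (-2)²)*(-36) = (3 + 4)*(-36) = 7*(-36) = -252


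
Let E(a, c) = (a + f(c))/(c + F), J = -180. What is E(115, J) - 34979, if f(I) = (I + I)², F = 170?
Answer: -95901/2 ≈ -47951.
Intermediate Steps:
f(I) = 4*I² (f(I) = (2*I)² = 4*I²)
E(a, c) = (a + 4*c²)/(170 + c) (E(a, c) = (a + 4*c²)/(c + 170) = (a + 4*c²)/(170 + c))
E(115, J) - 34979 = (115 + 4*(-180)²)/(170 - 180) - 34979 = (115 + 4*32400)/(-10) - 34979 = -(115 + 129600)/10 - 34979 = -⅒*129715 - 34979 = -25943/2 - 34979 = -95901/2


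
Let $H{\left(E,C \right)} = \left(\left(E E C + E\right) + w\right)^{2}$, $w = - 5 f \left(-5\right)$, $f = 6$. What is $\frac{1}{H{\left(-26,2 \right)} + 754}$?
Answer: $\frac{1}{2179330} \approx 4.5886 \cdot 10^{-7}$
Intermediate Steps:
$w = 150$ ($w = \left(-5\right) 6 \left(-5\right) = \left(-30\right) \left(-5\right) = 150$)
$H{\left(E,C \right)} = \left(150 + E + C E^{2}\right)^{2}$ ($H{\left(E,C \right)} = \left(\left(E E C + E\right) + 150\right)^{2} = \left(\left(E^{2} C + E\right) + 150\right)^{2} = \left(\left(C E^{2} + E\right) + 150\right)^{2} = \left(\left(E + C E^{2}\right) + 150\right)^{2} = \left(150 + E + C E^{2}\right)^{2}$)
$\frac{1}{H{\left(-26,2 \right)} + 754} = \frac{1}{\left(150 - 26 + 2 \left(-26\right)^{2}\right)^{2} + 754} = \frac{1}{\left(150 - 26 + 2 \cdot 676\right)^{2} + 754} = \frac{1}{\left(150 - 26 + 1352\right)^{2} + 754} = \frac{1}{1476^{2} + 754} = \frac{1}{2178576 + 754} = \frac{1}{2179330}$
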